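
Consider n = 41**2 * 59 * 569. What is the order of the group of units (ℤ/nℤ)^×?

54028160

φ(41^2) = 41^1·(41−1) = 41·40 = 1640.
φ(59) = 59 − 1 = 58.
φ(569) = 569 − 1 = 568.
Multiply: 1640 · 58 · 568 = 54028160.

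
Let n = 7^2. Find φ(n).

φ(7^2) = 7^2 − 7^1 = 49 − 7 = 42.

42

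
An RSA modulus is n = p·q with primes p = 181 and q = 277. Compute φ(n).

φ(181) = 181 − 1 = 180.
φ(277) = 277 − 1 = 276.
Since φ is multiplicative, φ(50137) = 180 · 276 = 49680.

49680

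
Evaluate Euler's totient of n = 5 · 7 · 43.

φ(5) = 5 − 1 = 4.
φ(7) = 7 − 1 = 6.
φ(43) = 43 − 1 = 42.
Multiply: 4 · 6 · 42 = 1008.

1008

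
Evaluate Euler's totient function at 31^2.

φ(961) = 961 · (1 − 1/31)
       = 961 · 30/31 = 930.

930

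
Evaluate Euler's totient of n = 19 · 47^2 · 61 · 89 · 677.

φ(19) = 19 − 1 = 18.
φ(47^2) = 47^2 − 47^1 = 2209 − 47 = 2162.
φ(61) = 61 − 1 = 60.
φ(89) = 89 − 1 = 88.
φ(677) = 677 − 1 = 676.
Since φ is multiplicative, φ(154261598443) = 18 · 2162 · 60 · 88 · 676 = 138902100480.

138902100480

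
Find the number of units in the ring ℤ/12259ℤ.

Prime factorization: 12259 = 13 · 23 · 41.
φ(12259) = 12259 · (1 − 1/13) · (1 − 1/23) · (1 − 1/41)
       = 12259 · 10560/12259 = 10560.

10560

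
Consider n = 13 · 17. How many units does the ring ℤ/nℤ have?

192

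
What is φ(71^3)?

φ(71^3) = 71^3 − 71^2 = 357911 − 5041 = 352870.

352870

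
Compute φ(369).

240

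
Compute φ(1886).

First factor: 1886 = 2 × 23 × 41.
φ(1886) = 1886 · (1 − 1/2) · (1 − 1/23) · (1 − 1/41)
       = 1886 · 880/1886 = 880.

880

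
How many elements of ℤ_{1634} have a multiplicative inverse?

756

Prime factorization: 1634 = 2 * 19 * 43.
φ(2) = 2 − 1 = 1.
φ(19) = 19 − 1 = 18.
φ(43) = 43 − 1 = 42.
Multiply: 1 · 18 · 42 = 756.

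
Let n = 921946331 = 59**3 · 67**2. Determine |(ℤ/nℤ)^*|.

φ(59^3) = 59^2·(59−1) = 3481·58 = 201898.
φ(67^2) = 67^1·(67−1) = 67·66 = 4422.
φ(921946331) = 201898 × 4422 = 892792956.

892792956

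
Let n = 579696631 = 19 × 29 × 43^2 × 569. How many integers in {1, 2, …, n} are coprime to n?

517007232

φ(579696631) = 579696631 · (1 − 1/19) · (1 − 1/29) · (1 − 1/43) · (1 − 1/569)
       = 579696631 · 12023424/13481317 = 517007232.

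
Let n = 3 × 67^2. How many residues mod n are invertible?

φ(13467) = 13467 · (1 − 1/3) · (1 − 1/67)
       = 13467 · 132/201 = 8844.

8844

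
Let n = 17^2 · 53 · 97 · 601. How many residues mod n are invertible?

φ(17^2) = 17^1·(17−1) = 17·16 = 272.
φ(53) = 53 − 1 = 52.
φ(97) = 97 − 1 = 96.
φ(601) = 601 − 1 = 600.
Multiply: 272 · 52 · 96 · 600 = 814694400.

814694400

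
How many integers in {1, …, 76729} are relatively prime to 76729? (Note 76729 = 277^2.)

76452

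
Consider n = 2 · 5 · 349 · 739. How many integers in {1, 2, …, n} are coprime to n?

1027296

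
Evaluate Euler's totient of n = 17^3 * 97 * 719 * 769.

φ(17^3) = 17^3 − 17^2 = 4913 − 289 = 4624.
φ(97) = 97 − 1 = 96.
φ(719) = 719 − 1 = 718.
φ(769) = 769 − 1 = 768.
Multiply: 4624 · 96 · 718 · 768 = 244779319296.

244779319296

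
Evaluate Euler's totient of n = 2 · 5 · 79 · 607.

189072

φ(479530) = 479530 · (1 − 1/2) · (1 − 1/5) · (1 − 1/79) · (1 − 1/607)
       = 479530 · 189072/479530 = 189072.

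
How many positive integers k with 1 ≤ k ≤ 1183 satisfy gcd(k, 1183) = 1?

936

1183 = 7 * 13**2.
φ(7) = 7 − 1 = 6.
φ(13^2) = 13^2 − 13^1 = 169 − 13 = 156.
Since φ is multiplicative, φ(1183) = 6 · 156 = 936.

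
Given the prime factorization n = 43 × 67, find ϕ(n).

φ(2881) = 2881 · (1 − 1/43) · (1 − 1/67)
       = 2881 · 2772/2881 = 2772.

2772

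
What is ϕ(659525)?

475200

First factor: 659525 = 5^2 · 23 · 31 · 37.
φ(5^2) = 5^1·(5−1) = 5·4 = 20.
φ(23) = 23 − 1 = 22.
φ(31) = 31 − 1 = 30.
φ(37) = 37 − 1 = 36.
φ(659525) = 20 × 22 × 30 × 36 = 475200.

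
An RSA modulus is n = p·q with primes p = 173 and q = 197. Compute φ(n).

For distinct primes, φ(pq) = (p−1)(q−1) = 172 × 196 = 33712.

33712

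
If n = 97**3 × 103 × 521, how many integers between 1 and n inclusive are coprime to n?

φ(48976771199) = 48976771199 · (1 − 1/97) · (1 − 1/103) · (1 − 1/521)
       = 48976771199 · 5091840/5205311 = 47909122560.

47909122560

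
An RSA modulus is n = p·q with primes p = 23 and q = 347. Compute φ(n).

7612

For distinct primes, φ(pq) = (p−1)(q−1) = 22 × 346 = 7612.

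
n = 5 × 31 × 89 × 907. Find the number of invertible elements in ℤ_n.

φ(12512065) = 12512065 · (1 − 1/5) · (1 − 1/31) · (1 − 1/89) · (1 − 1/907)
       = 12512065 · 9567360/12512065 = 9567360.

9567360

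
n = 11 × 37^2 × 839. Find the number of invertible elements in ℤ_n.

φ(11) = 11 − 1 = 10.
φ(37^2) = 37^1·(37−1) = 37·36 = 1332.
φ(839) = 839 − 1 = 838.
Multiply: 10 · 1332 · 838 = 11162160.

11162160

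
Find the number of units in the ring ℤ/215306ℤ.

85176

Factor 215306: 215306 = 2 × 7^2 × 13^3.
φ(215306) = 215306 · (1 − 1/2) · (1 − 1/7) · (1 − 1/13)
       = 215306 · 72/182 = 85176.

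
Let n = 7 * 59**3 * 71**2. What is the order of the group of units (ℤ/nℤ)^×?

φ(7247208773) = 7247208773 · (1 − 1/7) · (1 − 1/59) · (1 − 1/71)
       = 7247208773 · 24360/29323 = 6020598360.

6020598360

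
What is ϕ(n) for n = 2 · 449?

φ(2) = 2 − 1 = 1.
φ(449) = 449 − 1 = 448.
Since φ is multiplicative, φ(898) = 1 · 448 = 448.

448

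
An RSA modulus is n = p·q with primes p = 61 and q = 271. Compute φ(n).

16200

For distinct primes, φ(pq) = (p−1)(q−1) = 60 × 270 = 16200.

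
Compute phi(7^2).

φ(7^2) = 7^2 − 7^1 = 49 − 7 = 42.

42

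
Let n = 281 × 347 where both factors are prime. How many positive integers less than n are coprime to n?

φ(n) = (p − 1)(q − 1) = (281−1)(347−1) = 280·346 = 96880.

96880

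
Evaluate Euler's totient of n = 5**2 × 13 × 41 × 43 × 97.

φ(55578575) = 55578575 · (1 − 1/5) · (1 − 1/13) · (1 − 1/41) · (1 − 1/43) · (1 − 1/97)
       = 55578575 · 7741440/11115715 = 38707200.

38707200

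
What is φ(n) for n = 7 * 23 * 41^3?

8875680

φ(7) = 7 − 1 = 6.
φ(23) = 23 − 1 = 22.
φ(41^3) = 41^2·(41−1) = 1681·40 = 67240.
Multiply: 6 · 22 · 67240 = 8875680.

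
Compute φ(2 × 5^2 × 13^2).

φ(8450) = 8450 · (1 − 1/2) · (1 − 1/5) · (1 − 1/13)
       = 8450 · 48/130 = 3120.

3120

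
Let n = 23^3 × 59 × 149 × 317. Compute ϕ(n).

φ(33906350749) = 33906350749 · (1 − 1/23) · (1 − 1/59) · (1 − 1/149) · (1 − 1/317)
       = 33906350749 · 59675968/64095181 = 31568587072.

31568587072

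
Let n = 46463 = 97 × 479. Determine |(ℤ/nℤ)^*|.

45888

φ(97) = 97 − 1 = 96.
φ(479) = 479 − 1 = 478.
Multiply: 96 · 478 = 45888.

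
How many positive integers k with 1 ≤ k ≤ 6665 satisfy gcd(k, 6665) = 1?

Factor 6665: 6665 = 5 · 31 · 43.
φ(6665) = 6665 · (1 − 1/5) · (1 − 1/31) · (1 − 1/43)
       = 6665 · 5040/6665 = 5040.

5040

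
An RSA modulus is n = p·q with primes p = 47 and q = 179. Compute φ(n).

For distinct primes, φ(pq) = (p−1)(q−1) = 46 × 178 = 8188.

8188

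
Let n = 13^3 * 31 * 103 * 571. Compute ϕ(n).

3537237600

φ(13^3) = 13^3 − 13^2 = 2197 − 169 = 2028.
φ(31) = 31 − 1 = 30.
φ(103) = 103 − 1 = 102.
φ(571) = 571 − 1 = 570.
Since φ is multiplicative, φ(4005576991) = 2028 · 30 · 102 · 570 = 3537237600.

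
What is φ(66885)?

28224

Factor 66885: 66885 = 3 × 5 × 7**3 × 13.
φ(3) = 3 − 1 = 2.
φ(5) = 5 − 1 = 4.
φ(7^3) = 7^3 − 7^2 = 343 − 49 = 294.
φ(13) = 13 − 1 = 12.
Since φ is multiplicative, φ(66885) = 2 · 4 · 294 · 12 = 28224.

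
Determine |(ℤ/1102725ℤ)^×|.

Factor 1102725: 1102725 = 3**2 * 5**2 * 13**2 * 29.
φ(1102725) = 1102725 · (1 − 1/3) · (1 − 1/5) · (1 − 1/13) · (1 − 1/29)
       = 1102725 · 2688/5655 = 524160.

524160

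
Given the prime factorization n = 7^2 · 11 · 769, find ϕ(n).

φ(414491) = 414491 · (1 − 1/7) · (1 − 1/11) · (1 − 1/769)
       = 414491 · 46080/59213 = 322560.

322560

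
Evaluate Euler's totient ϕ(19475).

14400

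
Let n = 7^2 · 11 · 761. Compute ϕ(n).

φ(7^2) = 7^2 − 7^1 = 49 − 7 = 42.
φ(11) = 11 − 1 = 10.
φ(761) = 761 − 1 = 760.
Multiply: 42 · 10 · 760 = 319200.

319200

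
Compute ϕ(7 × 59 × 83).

28536

φ(7) = 7 − 1 = 6.
φ(59) = 59 − 1 = 58.
φ(83) = 83 − 1 = 82.
Since φ is multiplicative, φ(34279) = 6 · 58 · 82 = 28536.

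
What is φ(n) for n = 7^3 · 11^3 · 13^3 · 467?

φ(7^3) = 7^2·(7−1) = 49·6 = 294.
φ(11^3) = 11^3 − 11^2 = 1331 − 121 = 1210.
φ(13^3) = 13^3 − 13^2 = 2197 − 169 = 2028.
φ(467) = 467 − 1 = 466.
Multiply: 294 · 1210 · 2028 · 466 = 336191375520.

336191375520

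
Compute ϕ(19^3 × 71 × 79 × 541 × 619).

11840078577600

φ(12883508757149) = 12883508757149 · (1 − 1/19) · (1 − 1/71) · (1 − 1/79) · (1 − 1/541) · (1 − 1/619)
       = 12883508757149 · 32798001600/35688389909 = 11840078577600.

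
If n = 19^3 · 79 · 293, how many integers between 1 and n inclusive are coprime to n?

φ(19^3) = 19^2·(19−1) = 361·18 = 6498.
φ(79) = 79 − 1 = 78.
φ(293) = 293 − 1 = 292.
φ(158765273) = 6498 × 78 × 292 = 147998448.

147998448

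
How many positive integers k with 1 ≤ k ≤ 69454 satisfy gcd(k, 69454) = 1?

69454 = 2 · 7 · 11^2 · 41.
φ(69454) = 69454 · (1 − 1/2) · (1 − 1/7) · (1 − 1/11) · (1 − 1/41)
       = 69454 · 2400/6314 = 26400.

26400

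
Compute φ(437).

437 = 19 · 23.
φ(19) = 19 − 1 = 18.
φ(23) = 23 − 1 = 22.
Multiply: 18 · 22 = 396.

396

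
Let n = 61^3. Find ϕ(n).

φ(226981) = 226981 · (1 − 1/61)
       = 226981 · 60/61 = 223260.

223260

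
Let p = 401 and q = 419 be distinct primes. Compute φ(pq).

167200

For distinct primes, φ(pq) = (p−1)(q−1) = 400 × 418 = 167200.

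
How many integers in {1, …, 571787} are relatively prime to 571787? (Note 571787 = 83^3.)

φ(83^3) = 83^3 − 83^2 = 571787 − 6889 = 564898.

564898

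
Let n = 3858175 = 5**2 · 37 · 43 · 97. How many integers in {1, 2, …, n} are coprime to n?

2903040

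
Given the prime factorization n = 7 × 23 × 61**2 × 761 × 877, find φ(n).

321641971200

φ(7) = 7 − 1 = 6.
φ(23) = 23 − 1 = 22.
φ(61^2) = 61^2 − 61^1 = 3721 − 61 = 3660.
φ(761) = 761 − 1 = 760.
φ(877) = 877 − 1 = 876.
φ(399824862157) = 6 × 22 × 3660 × 760 × 876 = 321641971200.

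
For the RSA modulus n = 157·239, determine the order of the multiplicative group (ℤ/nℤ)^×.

37128

φ(157) = 157 − 1 = 156.
φ(239) = 239 − 1 = 238.
Since φ is multiplicative, φ(37523) = 156 · 238 = 37128.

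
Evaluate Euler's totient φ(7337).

Factor 7337: 7337 = 11 × 23 × 29.
φ(11) = 11 − 1 = 10.
φ(23) = 23 − 1 = 22.
φ(29) = 29 − 1 = 28.
φ(7337) = 10 × 22 × 28 = 6160.

6160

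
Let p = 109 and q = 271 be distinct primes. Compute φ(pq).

φ(29539) = 29539 · (1 − 1/109) · (1 − 1/271)
       = 29539 · 29160/29539 = 29160.

29160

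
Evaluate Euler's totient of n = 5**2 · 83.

φ(2075) = 2075 · (1 − 1/5) · (1 − 1/83)
       = 2075 · 328/415 = 1640.

1640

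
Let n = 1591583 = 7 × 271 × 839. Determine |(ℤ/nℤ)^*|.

φ(7) = 7 − 1 = 6.
φ(271) = 271 − 1 = 270.
φ(839) = 839 − 1 = 838.
Multiply: 6 · 270 · 838 = 1357560.

1357560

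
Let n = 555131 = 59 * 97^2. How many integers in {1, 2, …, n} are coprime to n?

φ(555131) = 555131 · (1 − 1/59) · (1 − 1/97)
       = 555131 · 5568/5723 = 540096.

540096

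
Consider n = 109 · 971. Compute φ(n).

104760

φ(105839) = 105839 · (1 − 1/109) · (1 − 1/971)
       = 105839 · 104760/105839 = 104760.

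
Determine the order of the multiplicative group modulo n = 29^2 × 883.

716184

φ(29^2) = 29^1·(29−1) = 29·28 = 812.
φ(883) = 883 − 1 = 882.
Since φ is multiplicative, φ(742603) = 812 · 882 = 716184.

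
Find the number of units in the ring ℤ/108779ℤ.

92400

First factor: 108779 = 11**2 · 29 · 31.
φ(11^2) = 11^1·(11−1) = 11·10 = 110.
φ(29) = 29 − 1 = 28.
φ(31) = 31 − 1 = 30.
Multiply: 110 · 28 · 30 = 92400.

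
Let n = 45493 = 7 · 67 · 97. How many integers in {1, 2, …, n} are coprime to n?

φ(7) = 7 − 1 = 6.
φ(67) = 67 − 1 = 66.
φ(97) = 97 − 1 = 96.
φ(45493) = 6 × 66 × 96 = 38016.

38016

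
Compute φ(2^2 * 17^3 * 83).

758336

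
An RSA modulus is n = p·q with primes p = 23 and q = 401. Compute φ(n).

φ(pq) = (p−1)(q−1) = 22 · 400 = 8800.

8800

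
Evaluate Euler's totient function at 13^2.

φ(13^2) = 13^1·(13−1) = 13·12 = 156.

156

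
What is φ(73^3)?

φ(73^3) = 73^2·(73−1) = 5329·72 = 383688.

383688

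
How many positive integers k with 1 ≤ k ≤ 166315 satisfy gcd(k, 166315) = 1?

120960

Factor 166315: 166315 = 5 * 29 * 31 * 37.
φ(166315) = 166315 · (1 − 1/5) · (1 − 1/29) · (1 − 1/31) · (1 − 1/37)
       = 166315 · 120960/166315 = 120960.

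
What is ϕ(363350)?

131040

363350 = 2 * 5**2 * 13**2 * 43.
φ(363350) = 363350 · (1 − 1/2) · (1 − 1/5) · (1 − 1/13) · (1 − 1/43)
       = 363350 · 2016/5590 = 131040.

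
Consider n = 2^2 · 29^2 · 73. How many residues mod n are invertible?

116928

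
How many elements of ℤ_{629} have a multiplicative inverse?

Prime factorization: 629 = 17 * 37.
φ(17) = 17 − 1 = 16.
φ(37) = 37 − 1 = 36.
Multiply: 16 · 36 = 576.

576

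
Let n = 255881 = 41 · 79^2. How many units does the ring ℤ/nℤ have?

φ(255881) = 255881 · (1 − 1/41) · (1 − 1/79)
       = 255881 · 3120/3239 = 246480.

246480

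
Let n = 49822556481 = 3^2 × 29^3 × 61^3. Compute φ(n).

φ(49822556481) = 49822556481 · (1 − 1/3) · (1 − 1/29) · (1 − 1/61)
       = 49822556481 · 3360/5307 = 31543958880.

31543958880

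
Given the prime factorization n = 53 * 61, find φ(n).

φ(53) = 53 − 1 = 52.
φ(61) = 61 − 1 = 60.
Since φ is multiplicative, φ(3233) = 52 · 60 = 3120.

3120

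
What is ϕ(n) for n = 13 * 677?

8112

φ(13) = 13 − 1 = 12.
φ(677) = 677 − 1 = 676.
φ(8801) = 12 × 676 = 8112.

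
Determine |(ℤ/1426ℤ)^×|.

Factor 1426: 1426 = 2 · 23 · 31.
φ(1426) = 1426 · (1 − 1/2) · (1 − 1/23) · (1 − 1/31)
       = 1426 · 660/1426 = 660.

660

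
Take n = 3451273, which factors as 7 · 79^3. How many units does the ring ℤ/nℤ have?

φ(3451273) = 3451273 · (1 − 1/7) · (1 − 1/79)
       = 3451273 · 468/553 = 2920788.

2920788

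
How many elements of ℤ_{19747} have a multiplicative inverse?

Factor 19747: 19747 = 7**2 * 13 * 31.
φ(7^2) = 7^2 − 7^1 = 49 − 7 = 42.
φ(13) = 13 − 1 = 12.
φ(31) = 31 − 1 = 30.
φ(19747) = 42 × 12 × 30 = 15120.

15120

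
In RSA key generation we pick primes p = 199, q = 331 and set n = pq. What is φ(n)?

65340

φ(n) = (p − 1)(q − 1) = (199−1)(331−1) = 198·330 = 65340.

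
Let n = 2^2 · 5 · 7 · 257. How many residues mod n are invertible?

12288

φ(35980) = 35980 · (1 − 1/2) · (1 − 1/5) · (1 − 1/7) · (1 − 1/257)
       = 35980 · 6144/17990 = 12288.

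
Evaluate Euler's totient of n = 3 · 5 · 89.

704

φ(3) = 3 − 1 = 2.
φ(5) = 5 − 1 = 4.
φ(89) = 89 − 1 = 88.
Multiply: 2 · 4 · 88 = 704.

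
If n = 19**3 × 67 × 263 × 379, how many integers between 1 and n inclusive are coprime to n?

φ(19^3) = 19^3 − 19^2 = 6859 − 361 = 6498.
φ(67) = 67 − 1 = 66.
φ(263) = 263 − 1 = 262.
φ(379) = 379 − 1 = 378.
φ(45806864381) = 6498 × 66 × 262 × 378 = 42473371248.

42473371248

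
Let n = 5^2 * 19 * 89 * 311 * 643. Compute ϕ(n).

6304953600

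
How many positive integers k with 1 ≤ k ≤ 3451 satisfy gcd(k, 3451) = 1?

2688

Factor 3451: 3451 = 7 * 17 * 29.
φ(3451) = 3451 · (1 − 1/7) · (1 − 1/17) · (1 − 1/29)
       = 3451 · 2688/3451 = 2688.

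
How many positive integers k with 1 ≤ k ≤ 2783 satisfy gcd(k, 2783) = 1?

2420

2783 = 11**2 * 23.
φ(11^2) = 11^1·(11−1) = 11·10 = 110.
φ(23) = 23 − 1 = 22.
Multiply: 110 · 22 = 2420.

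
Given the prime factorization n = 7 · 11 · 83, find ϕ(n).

φ(7) = 7 − 1 = 6.
φ(11) = 11 − 1 = 10.
φ(83) = 83 − 1 = 82.
Since φ is multiplicative, φ(6391) = 6 · 10 · 82 = 4920.

4920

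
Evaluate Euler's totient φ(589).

Factor 589: 589 = 19 · 31.
φ(19) = 19 − 1 = 18.
φ(31) = 31 − 1 = 30.
Since φ is multiplicative, φ(589) = 18 · 30 = 540.

540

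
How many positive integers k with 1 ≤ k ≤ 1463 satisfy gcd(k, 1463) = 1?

1080

Factor 1463: 1463 = 7 × 11 × 19.
φ(1463) = 1463 · (1 − 1/7) · (1 − 1/11) · (1 − 1/19)
       = 1463 · 1080/1463 = 1080.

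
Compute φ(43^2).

1806

φ(1849) = 1849 · (1 − 1/43)
       = 1849 · 42/43 = 1806.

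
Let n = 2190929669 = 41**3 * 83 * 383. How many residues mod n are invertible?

2106225760

φ(41^3) = 41^2·(41−1) = 1681·40 = 67240.
φ(83) = 83 − 1 = 82.
φ(383) = 383 − 1 = 382.
φ(2190929669) = 67240 × 82 × 382 = 2106225760.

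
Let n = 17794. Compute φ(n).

Factor 17794: 17794 = 2 · 7 · 31 · 41.
φ(17794) = 17794 · (1 − 1/2) · (1 − 1/7) · (1 − 1/31) · (1 − 1/41)
       = 17794 · 7200/17794 = 7200.

7200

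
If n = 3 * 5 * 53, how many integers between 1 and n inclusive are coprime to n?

φ(3) = 3 − 1 = 2.
φ(5) = 5 − 1 = 4.
φ(53) = 53 − 1 = 52.
Since φ is multiplicative, φ(795) = 2 · 4 · 52 = 416.

416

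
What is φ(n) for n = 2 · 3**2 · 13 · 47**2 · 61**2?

φ(1923407226) = 1923407226 · (1 − 1/2) · (1 − 1/3) · (1 − 1/13) · (1 − 1/47) · (1 − 1/61)
       = 1923407226 · 66240/223626 = 569730240.

569730240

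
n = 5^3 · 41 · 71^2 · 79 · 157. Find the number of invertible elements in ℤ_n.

241899840000

φ(320433055375) = 320433055375 · (1 − 1/5) · (1 − 1/41) · (1 − 1/71) · (1 − 1/79) · (1 − 1/157)
       = 320433055375 · 136281600/180525665 = 241899840000.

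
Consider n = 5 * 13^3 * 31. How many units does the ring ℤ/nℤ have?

243360

φ(340535) = 340535 · (1 − 1/5) · (1 − 1/13) · (1 − 1/31)
       = 340535 · 1440/2015 = 243360.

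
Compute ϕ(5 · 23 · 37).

φ(5) = 5 − 1 = 4.
φ(23) = 23 − 1 = 22.
φ(37) = 37 − 1 = 36.
Since φ is multiplicative, φ(4255) = 4 · 22 · 36 = 3168.

3168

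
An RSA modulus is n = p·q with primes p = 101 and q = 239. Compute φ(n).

For distinct primes, φ(pq) = (p−1)(q−1) = 100 × 238 = 23800.

23800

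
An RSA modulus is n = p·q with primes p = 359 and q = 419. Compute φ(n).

φ(359) = 359 − 1 = 358.
φ(419) = 419 − 1 = 418.
Since φ is multiplicative, φ(150421) = 358 · 418 = 149644.

149644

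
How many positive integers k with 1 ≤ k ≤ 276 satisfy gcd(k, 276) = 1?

First factor: 276 = 2^2 * 3 * 23.
φ(276) = 276 · (1 − 1/2) · (1 − 1/3) · (1 − 1/23)
       = 276 · 44/138 = 88.

88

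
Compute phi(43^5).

143589642

φ(147008443) = 147008443 · (1 − 1/43)
       = 147008443 · 42/43 = 143589642.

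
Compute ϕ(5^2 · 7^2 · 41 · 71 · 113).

263424000

φ(5^2) = 5^2 − 5^1 = 25 − 5 = 20.
φ(7^2) = 7^2 − 7^1 = 49 − 7 = 42.
φ(41) = 41 − 1 = 40.
φ(71) = 71 − 1 = 70.
φ(113) = 113 − 1 = 112.
φ(402955175) = 20 × 42 × 40 × 70 × 112 = 263424000.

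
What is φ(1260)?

288

Factor 1260: 1260 = 2^2 · 3^2 · 5 · 7.
φ(1260) = 1260 · (1 − 1/2) · (1 − 1/3) · (1 − 1/5) · (1 − 1/7)
       = 1260 · 48/210 = 288.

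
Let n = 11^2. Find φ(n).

φ(121) = 121 · (1 − 1/11)
       = 121 · 10/11 = 110.

110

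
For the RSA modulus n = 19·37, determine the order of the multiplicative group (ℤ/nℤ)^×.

φ(703) = 703 · (1 − 1/19) · (1 − 1/37)
       = 703 · 648/703 = 648.

648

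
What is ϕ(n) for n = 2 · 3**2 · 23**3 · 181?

φ(39640086) = 39640086 · (1 − 1/2) · (1 − 1/3) · (1 − 1/23) · (1 − 1/181)
       = 39640086 · 7920/24978 = 12569040.

12569040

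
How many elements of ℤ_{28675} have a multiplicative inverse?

Factor 28675: 28675 = 5^2 · 31 · 37.
φ(5^2) = 5^2 − 5^1 = 25 − 5 = 20.
φ(31) = 31 − 1 = 30.
φ(37) = 37 − 1 = 36.
Since φ is multiplicative, φ(28675) = 20 · 30 · 36 = 21600.

21600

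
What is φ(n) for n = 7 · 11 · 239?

14280

φ(18403) = 18403 · (1 − 1/7) · (1 − 1/11) · (1 − 1/239)
       = 18403 · 14280/18403 = 14280.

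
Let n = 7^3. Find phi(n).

294

φ(343) = 343 · (1 − 1/7)
       = 343 · 6/7 = 294.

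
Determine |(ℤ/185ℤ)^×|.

185 = 5 · 37.
φ(5) = 5 − 1 = 4.
φ(37) = 37 − 1 = 36.
φ(185) = 4 × 36 = 144.

144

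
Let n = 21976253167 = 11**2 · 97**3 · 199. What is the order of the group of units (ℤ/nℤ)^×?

φ(21976253167) = 21976253167 · (1 − 1/11) · (1 − 1/97) · (1 − 1/199)
       = 21976253167 · 190080/212333 = 19673089920.

19673089920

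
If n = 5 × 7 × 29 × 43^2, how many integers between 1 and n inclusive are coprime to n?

φ(1876735) = 1876735 · (1 − 1/5) · (1 − 1/7) · (1 − 1/29) · (1 − 1/43)
       = 1876735 · 28224/43645 = 1213632.

1213632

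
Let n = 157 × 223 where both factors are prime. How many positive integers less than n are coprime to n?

34632

φ(pq) = (p−1)(q−1) = 156 · 222 = 34632.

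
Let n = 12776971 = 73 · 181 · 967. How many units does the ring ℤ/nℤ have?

φ(73) = 73 − 1 = 72.
φ(181) = 181 − 1 = 180.
φ(967) = 967 − 1 = 966.
φ(12776971) = 72 × 180 × 966 = 12519360.

12519360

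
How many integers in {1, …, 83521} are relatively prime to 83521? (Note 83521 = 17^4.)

φ(83521) = 83521 · (1 − 1/17)
       = 83521 · 16/17 = 78608.

78608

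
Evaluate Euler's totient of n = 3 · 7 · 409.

4896

φ(8589) = 8589 · (1 − 1/3) · (1 − 1/7) · (1 − 1/409)
       = 8589 · 4896/8589 = 4896.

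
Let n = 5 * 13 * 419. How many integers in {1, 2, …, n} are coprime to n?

φ(27235) = 27235 · (1 − 1/5) · (1 − 1/13) · (1 − 1/419)
       = 27235 · 20064/27235 = 20064.

20064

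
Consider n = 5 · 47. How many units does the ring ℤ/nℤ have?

184

φ(235) = 235 · (1 − 1/5) · (1 − 1/47)
       = 235 · 184/235 = 184.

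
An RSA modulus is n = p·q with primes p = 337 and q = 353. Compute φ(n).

118272

For distinct primes, φ(pq) = (p−1)(q−1) = 336 × 352 = 118272.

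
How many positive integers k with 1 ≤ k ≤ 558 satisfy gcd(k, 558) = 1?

180

First factor: 558 = 2 · 3^2 · 31.
φ(558) = 558 · (1 − 1/2) · (1 − 1/3) · (1 − 1/31)
       = 558 · 60/186 = 180.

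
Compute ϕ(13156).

5280

13156 = 2**2 * 11 * 13 * 23.
φ(2^2) = 2^2 − 2^1 = 4 − 2 = 2.
φ(11) = 11 − 1 = 10.
φ(13) = 13 − 1 = 12.
φ(23) = 23 − 1 = 22.
Multiply: 2 · 10 · 12 · 22 = 5280.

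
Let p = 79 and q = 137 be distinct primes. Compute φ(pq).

10608

φ(79) = 79 − 1 = 78.
φ(137) = 137 − 1 = 136.
Multiply: 78 · 136 = 10608.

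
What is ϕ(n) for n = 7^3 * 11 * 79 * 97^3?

φ(272037703091) = 272037703091 · (1 − 1/7) · (1 − 1/11) · (1 − 1/79) · (1 − 1/97)
       = 272037703091 · 449280/590051 = 207136500480.

207136500480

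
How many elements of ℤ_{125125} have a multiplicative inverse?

Prime factorization: 125125 = 5^3 * 7 * 11 * 13.
φ(5^3) = 5^2·(5−1) = 25·4 = 100.
φ(7) = 7 − 1 = 6.
φ(11) = 11 − 1 = 10.
φ(13) = 13 − 1 = 12.
Since φ is multiplicative, φ(125125) = 100 · 6 · 10 · 12 = 72000.

72000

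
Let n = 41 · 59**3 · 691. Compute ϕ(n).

5572384800

φ(5818592449) = 5818592449 · (1 − 1/41) · (1 − 1/59) · (1 − 1/691)
       = 5818592449 · 1600800/1671529 = 5572384800.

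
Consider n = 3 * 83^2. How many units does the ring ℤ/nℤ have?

φ(3) = 3 − 1 = 2.
φ(83^2) = 83^2 − 83^1 = 6889 − 83 = 6806.
φ(20667) = 2 × 6806 = 13612.

13612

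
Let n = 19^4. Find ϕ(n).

123462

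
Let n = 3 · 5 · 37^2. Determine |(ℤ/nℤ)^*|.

10656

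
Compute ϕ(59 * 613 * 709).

25131168

φ(59) = 59 − 1 = 58.
φ(613) = 613 − 1 = 612.
φ(709) = 709 − 1 = 708.
Since φ is multiplicative, φ(25642403) = 58 · 612 · 708 = 25131168.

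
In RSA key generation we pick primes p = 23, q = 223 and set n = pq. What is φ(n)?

φ(n) = (p − 1)(q − 1) = (23−1)(223−1) = 22·222 = 4884.

4884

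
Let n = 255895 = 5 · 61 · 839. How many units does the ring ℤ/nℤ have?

201120

φ(255895) = 255895 · (1 − 1/5) · (1 − 1/61) · (1 − 1/839)
       = 255895 · 201120/255895 = 201120.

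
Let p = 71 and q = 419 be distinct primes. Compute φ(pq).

29260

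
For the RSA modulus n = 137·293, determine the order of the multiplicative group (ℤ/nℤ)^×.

φ(n) = (p − 1)(q − 1) = (137−1)(293−1) = 136·292 = 39712.

39712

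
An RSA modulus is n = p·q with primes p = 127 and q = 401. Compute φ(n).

φ(n) = (p − 1)(q − 1) = (127−1)(401−1) = 126·400 = 50400.

50400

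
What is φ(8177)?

8177 = 13 · 17 · 37.
φ(13) = 13 − 1 = 12.
φ(17) = 17 − 1 = 16.
φ(37) = 37 − 1 = 36.
φ(8177) = 12 × 16 × 36 = 6912.

6912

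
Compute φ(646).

288

Factor 646: 646 = 2 · 17 · 19.
φ(646) = 646 · (1 − 1/2) · (1 − 1/17) · (1 − 1/19)
       = 646 · 288/646 = 288.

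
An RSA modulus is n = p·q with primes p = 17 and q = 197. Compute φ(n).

For distinct primes, φ(pq) = (p−1)(q−1) = 16 × 196 = 3136.

3136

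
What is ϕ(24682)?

10080

Prime factorization: 24682 = 2 · 7 · 41 · 43.
φ(24682) = 24682 · (1 − 1/2) · (1 − 1/7) · (1 − 1/41) · (1 − 1/43)
       = 24682 · 10080/24682 = 10080.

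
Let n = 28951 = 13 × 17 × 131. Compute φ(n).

24960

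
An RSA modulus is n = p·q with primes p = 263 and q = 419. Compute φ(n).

φ(110197) = 110197 · (1 − 1/263) · (1 − 1/419)
       = 110197 · 109516/110197 = 109516.

109516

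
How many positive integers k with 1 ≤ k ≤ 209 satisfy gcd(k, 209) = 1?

Prime factorization: 209 = 11 * 19.
φ(209) = 209 · (1 − 1/11) · (1 − 1/19)
       = 209 · 180/209 = 180.

180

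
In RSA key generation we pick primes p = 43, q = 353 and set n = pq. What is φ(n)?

14784

φ(43) = 43 − 1 = 42.
φ(353) = 353 − 1 = 352.
Since φ is multiplicative, φ(15179) = 42 · 352 = 14784.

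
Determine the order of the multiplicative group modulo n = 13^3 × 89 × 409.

72813312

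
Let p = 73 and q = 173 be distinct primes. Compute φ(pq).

12384

For distinct primes, φ(pq) = (p−1)(q−1) = 72 × 172 = 12384.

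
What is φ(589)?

540

First factor: 589 = 19 · 31.
φ(589) = 589 · (1 − 1/19) · (1 − 1/31)
       = 589 · 540/589 = 540.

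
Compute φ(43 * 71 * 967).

2840040

φ(43) = 43 − 1 = 42.
φ(71) = 71 − 1 = 70.
φ(967) = 967 − 1 = 966.
φ(2952251) = 42 × 70 × 966 = 2840040.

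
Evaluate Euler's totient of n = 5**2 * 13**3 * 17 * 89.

φ(83101525) = 83101525 · (1 − 1/5) · (1 − 1/13) · (1 − 1/17) · (1 − 1/89)
       = 83101525 · 67584/98345 = 57108480.

57108480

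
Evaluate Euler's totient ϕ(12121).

12121 = 17 · 23 · 31.
φ(12121) = 12121 · (1 − 1/17) · (1 − 1/23) · (1 − 1/31)
       = 12121 · 10560/12121 = 10560.

10560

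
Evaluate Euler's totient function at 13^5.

342732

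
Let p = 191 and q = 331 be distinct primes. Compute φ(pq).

62700

φ(pq) = (p−1)(q−1) = 190 · 330 = 62700.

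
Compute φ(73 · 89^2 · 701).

φ(405341333) = 405341333 · (1 − 1/73) · (1 − 1/89) · (1 − 1/701)
       = 405341333 · 4435200/4554397 = 394732800.

394732800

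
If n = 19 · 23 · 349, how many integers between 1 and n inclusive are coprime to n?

137808

φ(152513) = 152513 · (1 − 1/19) · (1 − 1/23) · (1 − 1/349)
       = 152513 · 137808/152513 = 137808.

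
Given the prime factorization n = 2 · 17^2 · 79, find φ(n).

21216

φ(45662) = 45662 · (1 − 1/2) · (1 − 1/17) · (1 − 1/79)
       = 45662 · 1248/2686 = 21216.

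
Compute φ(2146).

Factor 2146: 2146 = 2 × 29 × 37.
φ(2) = 2 − 1 = 1.
φ(29) = 29 − 1 = 28.
φ(37) = 37 − 1 = 36.
φ(2146) = 1 × 28 × 36 = 1008.

1008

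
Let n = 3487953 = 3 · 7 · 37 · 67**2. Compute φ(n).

1910304

φ(3487953) = 3487953 · (1 − 1/3) · (1 − 1/7) · (1 − 1/37) · (1 − 1/67)
       = 3487953 · 28512/52059 = 1910304.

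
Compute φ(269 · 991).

265320

φ(269) = 269 − 1 = 268.
φ(991) = 991 − 1 = 990.
Since φ is multiplicative, φ(266579) = 268 · 990 = 265320.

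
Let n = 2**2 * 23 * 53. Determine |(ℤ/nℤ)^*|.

φ(2^2) = 2^1·(2−1) = 2·1 = 2.
φ(23) = 23 − 1 = 22.
φ(53) = 53 − 1 = 52.
Multiply: 2 · 22 · 52 = 2288.

2288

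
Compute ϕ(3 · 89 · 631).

110880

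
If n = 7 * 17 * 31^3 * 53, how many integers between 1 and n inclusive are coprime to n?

143919360

φ(7) = 7 − 1 = 6.
φ(17) = 17 − 1 = 16.
φ(31^3) = 31^2·(31−1) = 961·30 = 28830.
φ(53) = 53 − 1 = 52.
Multiply: 6 · 16 · 28830 · 52 = 143919360.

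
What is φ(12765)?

6336

Factor 12765: 12765 = 3 · 5 · 23 · 37.
φ(12765) = 12765 · (1 − 1/3) · (1 − 1/5) · (1 − 1/23) · (1 − 1/37)
       = 12765 · 6336/12765 = 6336.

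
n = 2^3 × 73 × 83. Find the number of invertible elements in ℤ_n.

φ(48472) = 48472 · (1 − 1/2) · (1 − 1/73) · (1 − 1/83)
       = 48472 · 5904/12118 = 23616.

23616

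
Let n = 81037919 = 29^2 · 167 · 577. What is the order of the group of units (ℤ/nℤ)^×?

77640192

φ(29^2) = 29^1·(29−1) = 29·28 = 812.
φ(167) = 167 − 1 = 166.
φ(577) = 577 − 1 = 576.
Multiply: 812 · 166 · 576 = 77640192.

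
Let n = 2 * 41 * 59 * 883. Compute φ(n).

2046240

φ(4271954) = 4271954 · (1 − 1/2) · (1 − 1/41) · (1 − 1/59) · (1 − 1/883)
       = 4271954 · 2046240/4271954 = 2046240.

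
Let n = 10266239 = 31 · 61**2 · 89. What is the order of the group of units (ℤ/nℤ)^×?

φ(10266239) = 10266239 · (1 − 1/31) · (1 − 1/61) · (1 − 1/89)
       = 10266239 · 158400/168299 = 9662400.

9662400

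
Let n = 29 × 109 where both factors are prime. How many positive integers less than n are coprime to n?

For distinct primes, φ(pq) = (p−1)(q−1) = 28 × 108 = 3024.

3024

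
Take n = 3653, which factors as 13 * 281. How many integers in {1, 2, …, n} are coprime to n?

3360

φ(13) = 13 − 1 = 12.
φ(281) = 281 − 1 = 280.
Multiply: 12 · 280 = 3360.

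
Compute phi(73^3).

φ(73^3) = 73^3 − 73^2 = 389017 − 5329 = 383688.

383688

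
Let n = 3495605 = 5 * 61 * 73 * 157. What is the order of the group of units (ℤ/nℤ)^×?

φ(5) = 5 − 1 = 4.
φ(61) = 61 − 1 = 60.
φ(73) = 73 − 1 = 72.
φ(157) = 157 − 1 = 156.
φ(3495605) = 4 × 60 × 72 × 156 = 2695680.

2695680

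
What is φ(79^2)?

6162

φ(79^2) = 79^1·(79−1) = 79·78 = 6162.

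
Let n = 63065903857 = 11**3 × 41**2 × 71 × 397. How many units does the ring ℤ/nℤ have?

φ(63065903857) = 63065903857 · (1 − 1/11) · (1 − 1/41) · (1 − 1/71) · (1 − 1/397)
       = 63065903857 · 11088000/12712337 = 55007568000.

55007568000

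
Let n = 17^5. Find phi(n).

φ(17^5) = 17^5 − 17^4 = 1419857 − 83521 = 1336336.

1336336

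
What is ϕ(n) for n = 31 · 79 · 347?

809640

φ(31) = 31 − 1 = 30.
φ(79) = 79 − 1 = 78.
φ(347) = 347 − 1 = 346.
φ(849803) = 30 × 78 × 346 = 809640.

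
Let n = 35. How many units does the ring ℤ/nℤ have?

35 = 5 × 7.
φ(35) = 35 · (1 − 1/5) · (1 − 1/7)
       = 35 · 24/35 = 24.

24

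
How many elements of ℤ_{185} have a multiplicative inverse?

144

Prime factorization: 185 = 5 · 37.
φ(185) = 185 · (1 − 1/5) · (1 − 1/37)
       = 185 · 144/185 = 144.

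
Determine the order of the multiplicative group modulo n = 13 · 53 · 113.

69888

φ(13) = 13 − 1 = 12.
φ(53) = 53 − 1 = 52.
φ(113) = 113 − 1 = 112.
Multiply: 12 · 52 · 112 = 69888.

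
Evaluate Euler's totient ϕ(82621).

60480

82621 = 7 × 11 × 29 × 37.
φ(7) = 7 − 1 = 6.
φ(11) = 11 − 1 = 10.
φ(29) = 29 − 1 = 28.
φ(37) = 37 − 1 = 36.
φ(82621) = 6 × 10 × 28 × 36 = 60480.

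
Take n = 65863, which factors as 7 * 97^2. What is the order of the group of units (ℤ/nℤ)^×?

55872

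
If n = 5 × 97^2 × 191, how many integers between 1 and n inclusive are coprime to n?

φ(5) = 5 − 1 = 4.
φ(97^2) = 97^1·(97−1) = 97·96 = 9312.
φ(191) = 191 − 1 = 190.
φ(8985595) = 4 × 9312 × 190 = 7077120.

7077120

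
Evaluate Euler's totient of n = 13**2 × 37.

5616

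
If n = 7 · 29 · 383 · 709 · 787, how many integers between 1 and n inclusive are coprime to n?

35713173888

φ(43382620267) = 43382620267 · (1 − 1/7) · (1 − 1/29) · (1 − 1/383) · (1 − 1/709) · (1 − 1/787)
       = 43382620267 · 35713173888/43382620267 = 35713173888.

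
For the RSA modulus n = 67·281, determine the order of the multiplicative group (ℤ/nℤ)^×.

18480

For distinct primes, φ(pq) = (p−1)(q−1) = 66 × 280 = 18480.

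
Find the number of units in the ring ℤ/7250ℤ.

Factor 7250: 7250 = 2 × 5**3 × 29.
φ(7250) = 7250 · (1 − 1/2) · (1 − 1/5) · (1 − 1/29)
       = 7250 · 112/290 = 2800.

2800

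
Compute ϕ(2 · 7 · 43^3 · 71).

φ(2) = 2 − 1 = 1.
φ(7) = 7 − 1 = 6.
φ(43^3) = 43^2·(43−1) = 1849·42 = 77658.
φ(71) = 71 − 1 = 70.
Multiply: 1 · 6 · 77658 · 70 = 32616360.

32616360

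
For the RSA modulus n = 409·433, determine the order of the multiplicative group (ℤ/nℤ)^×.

φ(177097) = 177097 · (1 − 1/409) · (1 − 1/433)
       = 177097 · 176256/177097 = 176256.

176256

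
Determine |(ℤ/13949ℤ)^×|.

First factor: 13949 = 13 * 29 * 37.
φ(13) = 13 − 1 = 12.
φ(29) = 29 − 1 = 28.
φ(37) = 37 − 1 = 36.
Multiply: 12 · 28 · 36 = 12096.

12096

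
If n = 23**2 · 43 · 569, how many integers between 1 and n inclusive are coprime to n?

12071136

φ(12943043) = 12943043 · (1 − 1/23) · (1 − 1/43) · (1 − 1/569)
       = 12943043 · 524832/562741 = 12071136.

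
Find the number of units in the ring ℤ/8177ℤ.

6912

Prime factorization: 8177 = 13 × 17 × 37.
φ(13) = 13 − 1 = 12.
φ(17) = 17 − 1 = 16.
φ(37) = 37 − 1 = 36.
Since φ is multiplicative, φ(8177) = 12 · 16 · 36 = 6912.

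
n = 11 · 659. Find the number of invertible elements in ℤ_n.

φ(7249) = 7249 · (1 − 1/11) · (1 − 1/659)
       = 7249 · 6580/7249 = 6580.

6580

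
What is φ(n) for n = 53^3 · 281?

40899040

φ(53^3) = 53^3 − 53^2 = 148877 − 2809 = 146068.
φ(281) = 281 − 1 = 280.
Multiply: 146068 · 280 = 40899040.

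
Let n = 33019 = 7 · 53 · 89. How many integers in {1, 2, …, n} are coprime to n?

27456

φ(7) = 7 − 1 = 6.
φ(53) = 53 − 1 = 52.
φ(89) = 89 − 1 = 88.
φ(33019) = 6 × 52 × 88 = 27456.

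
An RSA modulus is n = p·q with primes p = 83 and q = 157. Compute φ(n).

12792

φ(n) = (p − 1)(q − 1) = (83−1)(157−1) = 82·156 = 12792.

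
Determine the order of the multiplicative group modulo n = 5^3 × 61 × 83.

492000

φ(5^3) = 5^3 − 5^2 = 125 − 25 = 100.
φ(61) = 61 − 1 = 60.
φ(83) = 83 − 1 = 82.
Since φ is multiplicative, φ(632875) = 100 · 60 · 82 = 492000.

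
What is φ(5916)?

1792

First factor: 5916 = 2^2 * 3 * 17 * 29.
φ(2^2) = 2^2 − 2^1 = 4 − 2 = 2.
φ(3) = 3 − 1 = 2.
φ(17) = 17 − 1 = 16.
φ(29) = 29 − 1 = 28.
φ(5916) = 2 × 2 × 16 × 28 = 1792.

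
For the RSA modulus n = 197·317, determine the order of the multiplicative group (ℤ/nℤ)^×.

61936

For distinct primes, φ(pq) = (p−1)(q−1) = 196 × 316 = 61936.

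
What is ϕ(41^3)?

φ(41^3) = 41^3 − 41^2 = 68921 − 1681 = 67240.

67240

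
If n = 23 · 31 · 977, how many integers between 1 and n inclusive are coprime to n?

644160

φ(23) = 23 − 1 = 22.
φ(31) = 31 − 1 = 30.
φ(977) = 977 − 1 = 976.
Multiply: 22 · 30 · 976 = 644160.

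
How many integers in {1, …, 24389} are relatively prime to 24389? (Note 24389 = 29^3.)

φ(24389) = 24389 · (1 − 1/29)
       = 24389 · 28/29 = 23548.

23548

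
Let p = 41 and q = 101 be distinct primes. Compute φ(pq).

4000

φ(41) = 41 − 1 = 40.
φ(101) = 101 − 1 = 100.
φ(4141) = 40 × 100 = 4000.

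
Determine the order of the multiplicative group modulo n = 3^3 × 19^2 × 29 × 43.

φ(3^3) = 3^3 − 3^2 = 27 − 9 = 18.
φ(19^2) = 19^1·(19−1) = 19·18 = 342.
φ(29) = 29 − 1 = 28.
φ(43) = 43 − 1 = 42.
φ(12154509) = 18 × 342 × 28 × 42 = 7239456.

7239456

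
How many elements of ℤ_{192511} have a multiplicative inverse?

192511 = 11^2 * 37 * 43.
φ(11^2) = 11^1·(11−1) = 11·10 = 110.
φ(37) = 37 − 1 = 36.
φ(43) = 43 − 1 = 42.
Since φ is multiplicative, φ(192511) = 110 · 36 · 42 = 166320.

166320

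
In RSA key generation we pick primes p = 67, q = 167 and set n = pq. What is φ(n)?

10956

φ(11189) = 11189 · (1 − 1/67) · (1 − 1/167)
       = 11189 · 10956/11189 = 10956.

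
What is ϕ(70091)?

70091 = 7 · 17 · 19 · 31.
φ(70091) = 70091 · (1 − 1/7) · (1 − 1/17) · (1 − 1/19) · (1 − 1/31)
       = 70091 · 51840/70091 = 51840.

51840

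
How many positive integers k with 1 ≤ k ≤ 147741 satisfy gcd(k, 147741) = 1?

First factor: 147741 = 3 * 11^3 * 37.
φ(147741) = 147741 · (1 − 1/3) · (1 − 1/11) · (1 − 1/37)
       = 147741 · 720/1221 = 87120.

87120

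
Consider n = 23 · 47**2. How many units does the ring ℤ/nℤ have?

47564

φ(23) = 23 − 1 = 22.
φ(47^2) = 47^1·(47−1) = 47·46 = 2162.
φ(50807) = 22 × 2162 = 47564.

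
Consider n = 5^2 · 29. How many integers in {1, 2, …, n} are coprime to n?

560

φ(725) = 725 · (1 − 1/5) · (1 − 1/29)
       = 725 · 112/145 = 560.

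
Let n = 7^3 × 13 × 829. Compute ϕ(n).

2921184

φ(3696511) = 3696511 · (1 − 1/7) · (1 − 1/13) · (1 − 1/829)
       = 3696511 · 59616/75439 = 2921184.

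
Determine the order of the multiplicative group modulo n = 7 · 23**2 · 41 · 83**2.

φ(1045908647) = 1045908647 · (1 − 1/7) · (1 − 1/23) · (1 − 1/41) · (1 − 1/83)
       = 1045908647 · 432960/547883 = 826520640.

826520640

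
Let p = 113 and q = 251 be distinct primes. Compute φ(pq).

φ(113) = 113 − 1 = 112.
φ(251) = 251 − 1 = 250.
Since φ is multiplicative, φ(28363) = 112 · 250 = 28000.

28000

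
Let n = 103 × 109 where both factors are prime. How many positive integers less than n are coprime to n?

φ(11227) = 11227 · (1 − 1/103) · (1 − 1/109)
       = 11227 · 11016/11227 = 11016.

11016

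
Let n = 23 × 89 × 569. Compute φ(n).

1099648

φ(23) = 23 − 1 = 22.
φ(89) = 89 − 1 = 88.
φ(569) = 569 − 1 = 568.
Since φ is multiplicative, φ(1164743) = 22 · 88 · 568 = 1099648.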